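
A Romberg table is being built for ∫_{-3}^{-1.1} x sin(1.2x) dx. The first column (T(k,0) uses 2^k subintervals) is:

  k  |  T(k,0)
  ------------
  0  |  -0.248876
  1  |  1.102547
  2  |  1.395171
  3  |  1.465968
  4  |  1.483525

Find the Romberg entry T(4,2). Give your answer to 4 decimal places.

Richardson extrapolation on the trapezoidal column (denominator 4−1=3):
T(3,1) = (4·1.465968 − 1.395171) / 3 = 1.489567
T(4,1) = (4·1.483525 − 1.465968) / 3 = 1.489377
T(4,2) = (16·1.489377 − 1.489567) / 15 = 1.489364
(Column j=1 coincides with Simpson's rule on the same nodes.)

1.4894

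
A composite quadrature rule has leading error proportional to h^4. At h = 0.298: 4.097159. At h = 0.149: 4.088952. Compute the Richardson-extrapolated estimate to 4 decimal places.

The leading error scales as h^4; refining by a factor of 2 reduces it by 2^4 = 16.
Extrapolated value = (16·A(h/2) − A(h)) / (16 − 1)
= (16·4.088952 − 4.097159) / 15
= 61.326073 / 15 = 4.088405

4.0884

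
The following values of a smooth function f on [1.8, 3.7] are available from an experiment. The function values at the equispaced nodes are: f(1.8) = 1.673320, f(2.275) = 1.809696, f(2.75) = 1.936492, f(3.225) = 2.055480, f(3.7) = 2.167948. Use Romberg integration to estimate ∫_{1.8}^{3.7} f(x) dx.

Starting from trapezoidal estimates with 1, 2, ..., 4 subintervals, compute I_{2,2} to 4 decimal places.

I_{0,0} (trapezoid, 1 panel, h=1.9000): 3.649205
I_{1,0} (trapezoid, 2 panels, h=0.9500): 3.664270
I_{2,0} (trapezoid, 4 panels, h=0.4750): 3.668093
I_{1,1} = 3.664270 + (3.664270 − 3.649205)/3 = 3.669292
I_{2,1} = 3.668093 + (3.668093 − 3.664270)/3 = 3.669367
I_{2,2} = 3.669367 + (3.669367 − 3.669292)/15 = 3.669372

3.6694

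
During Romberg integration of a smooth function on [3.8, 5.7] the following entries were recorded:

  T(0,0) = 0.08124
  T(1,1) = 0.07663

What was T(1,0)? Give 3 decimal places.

0.078

From T(1,1) = (4·T(1,0) − T(0,0))/3, solve for T(1,0):
4·T(1,0) = 3·0.07663 + 0.08124 = 0.31113
T(1,0) = 0.07778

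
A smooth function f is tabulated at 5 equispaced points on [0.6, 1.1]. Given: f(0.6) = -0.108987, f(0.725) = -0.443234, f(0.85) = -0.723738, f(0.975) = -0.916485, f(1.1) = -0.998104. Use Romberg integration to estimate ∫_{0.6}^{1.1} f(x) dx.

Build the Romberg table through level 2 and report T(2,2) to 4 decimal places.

T(0,0) (trapezoid, 1 panel, h=0.5000): -0.276773
T(1,0) (trapezoid, 2 panels, h=0.2500): -0.319321
T(2,0) (trapezoid, 4 panels, h=0.1250): -0.329625
T(1,1) = -0.319321 + (-0.319321 − (-0.276773))/3 = -0.333504
T(2,1) = -0.329625 + (-0.329625 − (-0.319321))/3 = -0.333060
T(2,2) = -0.333060 + (-0.333060 − (-0.333504))/15 = -0.333030

-0.3330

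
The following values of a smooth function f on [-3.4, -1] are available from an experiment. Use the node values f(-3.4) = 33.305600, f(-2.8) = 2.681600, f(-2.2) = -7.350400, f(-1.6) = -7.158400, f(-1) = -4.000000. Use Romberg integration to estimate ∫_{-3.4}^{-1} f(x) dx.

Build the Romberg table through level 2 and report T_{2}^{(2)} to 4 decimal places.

T_{0}^{(0)} (trapezoid, 1 panel, h=2.4000): 35.166720
T_{1}^{(0)} (trapezoid, 2 panels, h=1.2000): 8.762880
T_{2}^{(0)} (trapezoid, 4 panels, h=0.6000): 1.695360
T_{1}^{(1)} = 8.762880 + (8.762880 − 35.166720)/3 = -0.038400
T_{2}^{(1)} = 1.695360 + (1.695360 − 8.762880)/3 = -0.660480
T_{2}^{(2)} = -0.660480 + (-0.660480 − (-0.038400))/15 = -0.701952

-0.7020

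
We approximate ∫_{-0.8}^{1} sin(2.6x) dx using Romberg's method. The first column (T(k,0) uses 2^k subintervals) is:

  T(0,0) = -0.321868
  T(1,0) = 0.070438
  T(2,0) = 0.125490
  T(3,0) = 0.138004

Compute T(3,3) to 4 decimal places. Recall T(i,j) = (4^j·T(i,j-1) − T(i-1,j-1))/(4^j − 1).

Richardson extrapolation on the trapezoidal column (denominator 4−1=3):
T(1,1) = (4·0.070438 − (-0.321868)) / 3 = 0.201207
T(2,1) = (4·0.125490 − 0.070438) / 3 = 0.143841
T(3,1) = 0.138004 + (0.138004 − 0.125490)/3 = 0.142175
T(2,2) = (16·0.143841 − 0.201207) / 15 = 0.140017
T(3,2) = 0.142175 + (0.142175 − 0.143841)/15 = 0.142064
T(3,3) = 0.142064 + (0.142064 − 0.140017)/63 = 0.142096

0.1421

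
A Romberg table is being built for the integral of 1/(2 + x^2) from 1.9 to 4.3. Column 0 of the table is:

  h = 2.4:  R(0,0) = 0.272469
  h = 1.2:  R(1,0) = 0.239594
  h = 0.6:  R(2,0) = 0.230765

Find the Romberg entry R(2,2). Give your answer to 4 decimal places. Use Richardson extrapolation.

0.2278

Richardson extrapolation on the trapezoidal column (denominator 4−1=3):
R(1,1) = 0.239594 + (0.239594 − 0.272469)/3 = 0.228636
R(2,1) = 0.230765 + (0.230765 − 0.239594)/3 = 0.227822
R(2,2) = 0.227822 + (0.227822 − 0.228636)/15 = 0.227768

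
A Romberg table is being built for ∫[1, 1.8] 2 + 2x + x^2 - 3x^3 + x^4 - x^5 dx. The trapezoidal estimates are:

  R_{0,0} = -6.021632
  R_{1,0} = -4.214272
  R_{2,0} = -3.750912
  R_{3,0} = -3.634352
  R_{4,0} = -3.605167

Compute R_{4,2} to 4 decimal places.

Richardson extrapolation on the trapezoidal column (denominator 4−1=3):
R_{3,1} = -3.634352 + (-3.634352 − (-3.750912))/3 = -3.595499
R_{4,1} = (4·(-3.605167) − (-3.634352)) / 3 = -3.595439
R_{4,2} = -3.595439 + (-3.595439 − (-3.595499))/15 = -3.595435

-3.5954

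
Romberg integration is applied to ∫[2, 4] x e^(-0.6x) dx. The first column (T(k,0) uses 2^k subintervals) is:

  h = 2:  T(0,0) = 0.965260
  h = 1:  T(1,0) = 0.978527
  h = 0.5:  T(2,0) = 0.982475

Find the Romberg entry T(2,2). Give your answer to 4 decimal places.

T(1,1) = 0.978527 + (0.978527 − 0.965260)/3 = 0.982949
T(2,1) = (4·0.982475 − 0.978527) / 3 = 0.983791
T(2,2) = 0.983791 + (0.983791 − 0.982949)/15 = 0.983847

0.9838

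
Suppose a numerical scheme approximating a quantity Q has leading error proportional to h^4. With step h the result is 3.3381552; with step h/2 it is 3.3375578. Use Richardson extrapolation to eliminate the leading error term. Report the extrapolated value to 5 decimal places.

Extrapolated value = (16·A(h/2) − A(h)) / (16 − 1)
= (16·3.3375578 − 3.3381552) / 15
= 50.0627696 / 15 = 3.3375180

3.33752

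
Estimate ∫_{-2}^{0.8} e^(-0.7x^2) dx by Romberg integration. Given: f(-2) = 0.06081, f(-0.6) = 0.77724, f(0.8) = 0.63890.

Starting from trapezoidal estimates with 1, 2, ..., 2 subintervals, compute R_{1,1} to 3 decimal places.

R_{0,0} (trapezoid, 1 panel, h=2.8000): 0.97959
R_{1,0} (trapezoid, 2 panels, h=1.4000): 1.57793
R_{1,1} = 1.57793 + (1.57793 − 0.97959)/3 = 1.77738

1.777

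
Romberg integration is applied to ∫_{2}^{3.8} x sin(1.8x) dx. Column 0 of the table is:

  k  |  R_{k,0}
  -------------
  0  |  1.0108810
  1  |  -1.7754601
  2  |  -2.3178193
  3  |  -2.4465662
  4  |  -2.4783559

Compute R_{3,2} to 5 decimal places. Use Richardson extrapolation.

R_{2,1} = -2.3178193 + (-2.3178193 − (-1.7754601))/3 = -2.4986057
R_{3,1} = -2.4465662 + (-2.4465662 − (-2.3178193))/3 = -2.4894818
R_{3,2} = -2.4894818 + (-2.4894818 − (-2.4986057))/15 = -2.4888735

-2.48887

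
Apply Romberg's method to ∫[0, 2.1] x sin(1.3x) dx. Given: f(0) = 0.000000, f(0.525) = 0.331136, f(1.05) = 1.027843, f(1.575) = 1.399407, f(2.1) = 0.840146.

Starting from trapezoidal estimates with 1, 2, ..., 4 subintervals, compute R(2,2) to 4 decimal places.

1.7172

R(0,0) (trapezoid, 1 panel, h=2.1000): 0.882153
R(1,0) (trapezoid, 2 panels, h=1.0500): 1.520312
R(2,0) (trapezoid, 4 panels, h=0.5250): 1.668691
R(1,1) = 1.520312 + (1.520312 − 0.882153)/3 = 1.733032
R(2,1) = 1.668691 + (1.668691 − 1.520312)/3 = 1.718151
R(2,2) = 1.718151 + (1.718151 − 1.733032)/15 = 1.717159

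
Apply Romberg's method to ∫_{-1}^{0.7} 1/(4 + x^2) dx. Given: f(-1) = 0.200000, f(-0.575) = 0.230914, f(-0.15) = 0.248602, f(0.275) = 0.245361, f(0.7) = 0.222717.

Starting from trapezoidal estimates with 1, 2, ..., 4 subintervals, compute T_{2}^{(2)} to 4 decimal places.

T_{0}^{(0)} (trapezoid, 1 panel, h=1.7000): 0.359309
T_{1}^{(0)} (trapezoid, 2 panels, h=0.8500): 0.390966
T_{2}^{(0)} (trapezoid, 4 panels, h=0.4250): 0.397900
T_{1}^{(1)} = 0.390966 + (0.390966 − 0.359309)/3 = 0.401518
T_{2}^{(1)} = 0.397900 + (0.397900 − 0.390966)/3 = 0.400211
T_{2}^{(2)} = 0.400211 + (0.400211 − 0.401518)/15 = 0.400124

0.4001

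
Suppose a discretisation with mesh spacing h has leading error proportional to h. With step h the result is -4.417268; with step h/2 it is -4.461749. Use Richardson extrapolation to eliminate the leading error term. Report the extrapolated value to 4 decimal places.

The leading error scales as h; refining by a factor of 2 reduces it by 2^1 = 2.
Extrapolated value = (2·A(h/2) − A(h)) / (2 − 1)
= (2·(-4.461749) − (-4.417268)) / 1
= -4.506230 / 1 = -4.506230

-4.5062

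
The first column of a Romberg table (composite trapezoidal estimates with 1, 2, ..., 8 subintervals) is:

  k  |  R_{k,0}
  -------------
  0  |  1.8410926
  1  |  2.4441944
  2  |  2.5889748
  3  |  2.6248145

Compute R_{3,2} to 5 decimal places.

2.63673

Richardson extrapolation on the trapezoidal column (denominator 4−1=3):
R_{2,1} = 2.5889748 + (2.5889748 − 2.4441944)/3 = 2.6372349
R_{3,1} = (4·2.6248145 − 2.5889748) / 3 = 2.6367611
R_{3,2} = (16·2.6367611 − 2.6372349) / 15 = 2.6367295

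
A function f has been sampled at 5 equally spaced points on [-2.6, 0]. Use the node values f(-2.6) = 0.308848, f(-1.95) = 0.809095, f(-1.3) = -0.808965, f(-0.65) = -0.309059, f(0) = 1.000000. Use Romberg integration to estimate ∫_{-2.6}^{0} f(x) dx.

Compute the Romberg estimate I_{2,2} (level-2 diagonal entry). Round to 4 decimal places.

I_{0,0} (trapezoid, 1 panel, h=2.6000): 1.701502
I_{1,0} (trapezoid, 2 panels, h=1.3000): -0.200903
I_{2,0} (trapezoid, 4 panels, h=0.6500): 0.224572
I_{1,1} = -0.200903 + (-0.200903 − 1.701502)/3 = -0.835038
I_{2,1} = 0.224572 + (0.224572 − (-0.200903))/3 = 0.366397
I_{2,2} = 0.366397 + (0.366397 − (-0.835038))/15 = 0.446493

0.4465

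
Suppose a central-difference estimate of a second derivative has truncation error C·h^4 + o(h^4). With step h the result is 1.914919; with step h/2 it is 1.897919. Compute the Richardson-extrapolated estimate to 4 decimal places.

1.8968

The leading error scales as h^4; refining by a factor of 2 reduces it by 2^4 = 16.
Extrapolated value = (16·A(h/2) − A(h)) / (16 − 1)
= (16·1.897919 − 1.914919) / 15
= 28.451785 / 15 = 1.896786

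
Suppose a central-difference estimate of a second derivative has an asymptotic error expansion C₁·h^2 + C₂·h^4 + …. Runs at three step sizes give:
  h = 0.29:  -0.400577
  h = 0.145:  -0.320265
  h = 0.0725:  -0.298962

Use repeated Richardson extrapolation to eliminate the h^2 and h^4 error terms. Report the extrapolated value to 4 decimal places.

First eliminate the h^2 term (factor 2^2 = 4):
  B₁ = (4·(-0.320265) − (-0.400577))/3 = -0.293494
  B₂ = (4·(-0.298962) − (-0.320265))/3 = -0.291861
Then eliminate the h^4 term (factor 2^4 = 16):
  (16·(-0.291861) − (-0.293494))/15 = -0.291752

-0.2918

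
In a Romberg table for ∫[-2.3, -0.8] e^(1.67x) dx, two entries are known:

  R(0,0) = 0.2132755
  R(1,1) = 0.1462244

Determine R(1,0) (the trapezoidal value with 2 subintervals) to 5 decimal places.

From R(1,1) = (4·R(1,0) − R(0,0))/3, solve for R(1,0):
4·R(1,0) = 3·0.1462244 + 0.2132755 = 0.6519487
R(1,0) = 0.1629872

0.16299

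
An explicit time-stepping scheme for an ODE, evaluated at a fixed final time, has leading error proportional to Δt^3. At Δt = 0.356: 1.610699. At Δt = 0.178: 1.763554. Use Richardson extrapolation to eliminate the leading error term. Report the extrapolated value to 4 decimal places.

The leading error scales as Δt^3; refining by a factor of 2 reduces it by 2^3 = 8.
Extrapolated value = (8·A(Δt/2) − A(Δt)) / (8 − 1)
= (8·1.763554 − 1.610699) / 7
= 12.497733 / 7 = 1.785390

1.7854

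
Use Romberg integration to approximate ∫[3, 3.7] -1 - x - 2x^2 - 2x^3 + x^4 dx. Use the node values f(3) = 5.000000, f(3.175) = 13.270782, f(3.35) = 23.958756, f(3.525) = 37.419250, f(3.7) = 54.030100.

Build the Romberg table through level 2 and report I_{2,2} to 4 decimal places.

I_{0,0} (trapezoid, 1 panel, h=0.7000): 20.660535
I_{1,0} (trapezoid, 2 panels, h=0.3500): 18.715832
I_{2,0} (trapezoid, 4 panels, h=0.1750): 18.228672
I_{1,1} = 18.715832 + (18.715832 − 20.660535)/3 = 18.067598
I_{2,1} = 18.228672 + (18.228672 − 18.715832)/3 = 18.066285
I_{2,2} = 18.066285 + (18.066285 − 18.067598)/15 = 18.066197

18.0662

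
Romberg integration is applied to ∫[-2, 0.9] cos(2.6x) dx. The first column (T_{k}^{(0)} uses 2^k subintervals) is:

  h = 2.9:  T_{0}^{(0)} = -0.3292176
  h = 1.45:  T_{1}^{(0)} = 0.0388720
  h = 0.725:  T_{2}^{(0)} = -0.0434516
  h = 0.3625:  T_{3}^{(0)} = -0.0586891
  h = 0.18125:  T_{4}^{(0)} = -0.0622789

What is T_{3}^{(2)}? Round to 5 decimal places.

-0.06329

Richardson extrapolation on the trapezoidal column (denominator 4−1=3):
T_{2}^{(1)} = -0.0434516 + (-0.0434516 − 0.0388720)/3 = -0.0708928
T_{3}^{(1)} = -0.0586891 + (-0.0586891 − (-0.0434516))/3 = -0.0637683
T_{3}^{(2)} = (16·(-0.0637683) − (-0.0708928)) / 15 = -0.0632933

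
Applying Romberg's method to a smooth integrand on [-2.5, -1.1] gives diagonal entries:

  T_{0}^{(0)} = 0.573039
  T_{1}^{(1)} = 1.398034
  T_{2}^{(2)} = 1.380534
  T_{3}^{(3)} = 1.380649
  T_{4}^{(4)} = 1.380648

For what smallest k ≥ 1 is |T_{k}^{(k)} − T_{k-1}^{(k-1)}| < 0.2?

|T_{1}^{(1)} − T_{0}^{(0)}| = 0.824995 ≥ 0.2
|T_{2}^{(2)} − T_{1}^{(1)}| = 0.017500 < 0.2

k = 2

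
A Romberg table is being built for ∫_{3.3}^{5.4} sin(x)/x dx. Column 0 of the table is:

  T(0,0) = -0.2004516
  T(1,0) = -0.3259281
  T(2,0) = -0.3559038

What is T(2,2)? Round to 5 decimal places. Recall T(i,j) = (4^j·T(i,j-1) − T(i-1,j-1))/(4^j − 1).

Richardson extrapolation on the trapezoidal column (denominator 4−1=3):
T(1,1) = (4·(-0.3259281) − (-0.2004516)) / 3 = -0.3677536
T(2,1) = -0.3559038 + (-0.3559038 − (-0.3259281))/3 = -0.3658957
T(2,2) = (16·(-0.3658957) − (-0.3677536)) / 15 = -0.3657718

-0.36577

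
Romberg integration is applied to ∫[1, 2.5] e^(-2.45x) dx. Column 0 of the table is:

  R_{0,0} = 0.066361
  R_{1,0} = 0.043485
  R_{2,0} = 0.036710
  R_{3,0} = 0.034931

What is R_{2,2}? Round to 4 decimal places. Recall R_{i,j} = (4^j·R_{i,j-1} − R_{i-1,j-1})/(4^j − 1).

0.0344

Richardson extrapolation on the trapezoidal column (denominator 4−1=3):
R_{1,1} = 0.043485 + (0.043485 − 0.066361)/3 = 0.035860
R_{2,1} = (4·0.036710 − 0.043485) / 3 = 0.034452
R_{2,2} = (16·0.034452 − 0.035860) / 15 = 0.034358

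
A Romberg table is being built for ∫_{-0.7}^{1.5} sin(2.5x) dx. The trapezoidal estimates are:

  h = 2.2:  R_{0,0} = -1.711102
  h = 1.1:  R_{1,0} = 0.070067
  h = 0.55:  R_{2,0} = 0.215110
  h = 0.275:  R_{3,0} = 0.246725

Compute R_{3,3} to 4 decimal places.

R_{1,1} = (4·0.070067 − (-1.711102)) / 3 = 0.663790
R_{2,1} = (4·0.215110 − 0.070067) / 3 = 0.263458
R_{3,1} = (4·0.246725 − 0.215110) / 3 = 0.257263
R_{2,2} = 0.263458 + (0.263458 − 0.663790)/15 = 0.236769
R_{3,2} = (16·0.257263 − 0.263458) / 15 = 0.256850
R_{3,3} = (64·0.256850 − 0.236769) / 63 = 0.257169

0.2572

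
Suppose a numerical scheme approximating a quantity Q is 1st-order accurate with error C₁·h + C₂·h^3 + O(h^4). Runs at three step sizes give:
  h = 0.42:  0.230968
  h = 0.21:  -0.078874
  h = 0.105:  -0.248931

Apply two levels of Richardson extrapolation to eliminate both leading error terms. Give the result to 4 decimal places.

First eliminate the h term (factor 2^1 = 2):
  B₁ = (2·(-0.078874) − 0.230968)/1 = -0.388716
  B₂ = (2·(-0.248931) − (-0.078874))/1 = -0.418988
Then eliminate the h^3 term (factor 2^3 = 8):
  (8·(-0.418988) − (-0.388716))/7 = -0.423313

-0.4233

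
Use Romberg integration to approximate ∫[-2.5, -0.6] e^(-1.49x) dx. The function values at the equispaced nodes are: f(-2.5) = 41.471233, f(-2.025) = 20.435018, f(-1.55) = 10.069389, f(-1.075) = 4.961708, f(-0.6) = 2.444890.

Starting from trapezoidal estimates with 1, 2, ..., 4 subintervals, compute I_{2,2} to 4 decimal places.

26.1976

I_{0,0} (trapezoid, 1 panel, h=1.9000): 41.720317
I_{1,0} (trapezoid, 2 panels, h=0.9500): 30.426078
I_{2,0} (trapezoid, 4 panels, h=0.4750): 27.276484
I_{1,1} = 30.426078 + (30.426078 − 41.720317)/3 = 26.661332
I_{2,1} = 27.276484 + (27.276484 − 30.426078)/3 = 26.226619
I_{2,2} = 26.226619 + (26.226619 − 26.661332)/15 = 26.197638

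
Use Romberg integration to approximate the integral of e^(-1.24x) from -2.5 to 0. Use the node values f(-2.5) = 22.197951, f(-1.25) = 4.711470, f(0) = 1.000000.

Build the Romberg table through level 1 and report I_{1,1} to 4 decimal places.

17.5183

I_{0,0} (trapezoid, 1 panel, h=2.5000): 28.997439
I_{1,0} (trapezoid, 2 panels, h=1.2500): 20.388057
I_{1,1} = 20.388057 + (20.388057 − 28.997439)/3 = 17.518263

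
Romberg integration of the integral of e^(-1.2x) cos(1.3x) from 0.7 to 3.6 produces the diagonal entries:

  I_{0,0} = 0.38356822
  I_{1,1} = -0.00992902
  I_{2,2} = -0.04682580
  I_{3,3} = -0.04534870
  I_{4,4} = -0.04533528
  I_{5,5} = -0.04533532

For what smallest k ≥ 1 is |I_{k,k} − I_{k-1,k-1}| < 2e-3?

k = 3

|I_{1,1} − I_{0,0}| = 0.39349724 ≥ 2e-3
|I_{2,2} − I_{1,1}| = 0.03689678 ≥ 2e-3
|I_{3,3} − I_{2,2}| = 0.00147710 < 2e-3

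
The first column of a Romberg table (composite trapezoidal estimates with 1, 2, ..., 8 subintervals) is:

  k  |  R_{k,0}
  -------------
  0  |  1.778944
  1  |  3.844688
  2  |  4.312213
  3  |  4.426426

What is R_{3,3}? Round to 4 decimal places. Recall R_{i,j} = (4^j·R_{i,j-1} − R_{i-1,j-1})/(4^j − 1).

4.4643

Richardson extrapolation on the trapezoidal column (denominator 4−1=3):
R_{1,1} = (4·3.844688 − 1.778944) / 3 = 4.533269
R_{2,1} = (4·4.312213 − 3.844688) / 3 = 4.468055
R_{3,1} = (4·4.426426 − 4.312213) / 3 = 4.464497
R_{2,2} = 4.468055 + (4.468055 − 4.533269)/15 = 4.463707
R_{3,2} = 4.464497 + (4.464497 − 4.468055)/15 = 4.464260
R_{3,3} = (64·4.464260 − 4.463707) / 63 = 4.464269
(Column j=1 coincides with Simpson's rule on the same nodes.)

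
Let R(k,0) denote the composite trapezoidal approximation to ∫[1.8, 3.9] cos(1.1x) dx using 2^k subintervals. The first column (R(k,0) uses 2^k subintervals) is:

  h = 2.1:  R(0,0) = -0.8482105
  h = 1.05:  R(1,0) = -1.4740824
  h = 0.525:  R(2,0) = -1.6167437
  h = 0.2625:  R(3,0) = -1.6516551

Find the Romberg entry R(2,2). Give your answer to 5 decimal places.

-1.66307

Richardson extrapolation on the trapezoidal column (denominator 4−1=3):
R(1,1) = -1.4740824 + (-1.4740824 − (-0.8482105))/3 = -1.6827064
R(2,1) = -1.6167437 + (-1.6167437 − (-1.4740824))/3 = -1.6642975
R(2,2) = (16·(-1.6642975) − (-1.6827064)) / 15 = -1.6630702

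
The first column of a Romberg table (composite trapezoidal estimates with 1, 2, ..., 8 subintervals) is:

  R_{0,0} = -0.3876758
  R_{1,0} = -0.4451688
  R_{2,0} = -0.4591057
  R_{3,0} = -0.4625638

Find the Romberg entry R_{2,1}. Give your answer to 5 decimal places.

-0.46375

Richardson extrapolation on the trapezoidal column (denominator 4−1=3):
R_{2,1} = (4·(-0.4591057) − (-0.4451688)) / 3 = -0.4637513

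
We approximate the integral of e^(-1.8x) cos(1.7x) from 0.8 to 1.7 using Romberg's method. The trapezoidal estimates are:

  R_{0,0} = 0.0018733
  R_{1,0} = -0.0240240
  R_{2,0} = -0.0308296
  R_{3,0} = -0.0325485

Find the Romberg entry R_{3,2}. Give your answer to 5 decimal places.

R_{2,1} = -0.0308296 + (-0.0308296 − (-0.0240240))/3 = -0.0330981
R_{3,1} = -0.0325485 + (-0.0325485 − (-0.0308296))/3 = -0.0331215
R_{3,2} = (16·(-0.0331215) − (-0.0330981)) / 15 = -0.0331231

-0.03312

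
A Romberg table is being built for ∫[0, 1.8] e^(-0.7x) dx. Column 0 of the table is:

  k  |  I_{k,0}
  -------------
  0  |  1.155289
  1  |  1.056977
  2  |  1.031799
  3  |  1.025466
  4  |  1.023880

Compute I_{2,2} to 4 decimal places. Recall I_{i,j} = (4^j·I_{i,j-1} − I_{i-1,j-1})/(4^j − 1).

Richardson extrapolation on the trapezoidal column (denominator 4−1=3):
I_{1,1} = (4·1.056977 − 1.155289) / 3 = 1.024206
I_{2,1} = (4·1.031799 − 1.056977) / 3 = 1.023406
I_{2,2} = (16·1.023406 − 1.024206) / 15 = 1.023353

1.0234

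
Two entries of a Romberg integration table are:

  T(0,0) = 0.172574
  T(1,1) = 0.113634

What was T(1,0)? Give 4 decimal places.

From T(1,1) = (4·T(1,0) − T(0,0))/3, solve for T(1,0):
4·T(1,0) = 3·0.113634 + 0.172574 = 0.513476
T(1,0) = 0.128369

0.1284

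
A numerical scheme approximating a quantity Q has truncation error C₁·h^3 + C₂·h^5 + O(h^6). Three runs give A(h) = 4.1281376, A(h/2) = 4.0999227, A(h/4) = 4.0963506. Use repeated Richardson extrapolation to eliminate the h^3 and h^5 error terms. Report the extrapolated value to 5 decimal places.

4.09584

First eliminate the h^3 term (factor 2^3 = 8):
  B₁ = (8·4.0999227 − 4.1281376)/7 = 4.0958920
  B₂ = (8·4.0963506 − 4.0999227)/7 = 4.0958403
Then eliminate the h^5 term (factor 2^5 = 32):
  (32·4.0958403 − 4.0958920)/31 = 4.0958386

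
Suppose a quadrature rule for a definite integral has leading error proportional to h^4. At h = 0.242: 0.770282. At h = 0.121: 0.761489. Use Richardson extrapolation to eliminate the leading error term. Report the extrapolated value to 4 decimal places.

0.7609

The leading error scales as h^4; refining by a factor of 2 reduces it by 2^4 = 16.
Extrapolated value = (16·A(h/2) − A(h)) / (16 − 1)
= (16·0.761489 − 0.770282) / 15
= 11.413542 / 15 = 0.760903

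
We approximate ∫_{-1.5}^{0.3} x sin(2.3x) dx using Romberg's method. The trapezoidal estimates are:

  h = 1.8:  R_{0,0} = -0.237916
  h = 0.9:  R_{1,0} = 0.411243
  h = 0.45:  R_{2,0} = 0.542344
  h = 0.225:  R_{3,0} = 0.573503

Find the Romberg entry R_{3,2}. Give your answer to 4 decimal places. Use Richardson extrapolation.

0.5837

R_{2,1} = (4·0.542344 − 0.411243) / 3 = 0.586044
R_{3,1} = 0.573503 + (0.573503 − 0.542344)/3 = 0.583889
R_{3,2} = (16·0.583889 − 0.586044) / 15 = 0.583745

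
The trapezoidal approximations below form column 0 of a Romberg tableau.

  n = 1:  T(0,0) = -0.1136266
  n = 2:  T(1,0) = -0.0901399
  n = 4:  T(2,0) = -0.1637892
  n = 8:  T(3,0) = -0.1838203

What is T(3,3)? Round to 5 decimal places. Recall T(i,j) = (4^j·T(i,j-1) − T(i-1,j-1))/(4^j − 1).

-0.19057

T(1,1) = -0.0901399 + (-0.0901399 − (-0.1136266))/3 = -0.0823110
T(2,1) = -0.1637892 + (-0.1637892 − (-0.0901399))/3 = -0.1883390
T(3,1) = (4·(-0.1838203) − (-0.1637892)) / 3 = -0.1904973
T(2,2) = (16·(-0.1883390) − (-0.0823110)) / 15 = -0.1954075
T(3,2) = (16·(-0.1904973) − (-0.1883390)) / 15 = -0.1906412
T(3,3) = -0.1906412 + (-0.1906412 − (-0.1954075))/63 = -0.1905655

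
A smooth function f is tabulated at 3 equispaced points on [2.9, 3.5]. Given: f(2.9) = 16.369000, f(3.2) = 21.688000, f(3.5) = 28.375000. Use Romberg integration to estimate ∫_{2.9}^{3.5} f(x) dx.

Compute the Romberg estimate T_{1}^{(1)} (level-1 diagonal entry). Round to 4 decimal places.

T_{0}^{(0)} (trapezoid, 1 panel, h=0.6000): 13.423200
T_{1}^{(0)} (trapezoid, 2 panels, h=0.3000): 13.218000
T_{1}^{(1)} = 13.218000 + (13.218000 − 13.423200)/3 = 13.149600

13.1496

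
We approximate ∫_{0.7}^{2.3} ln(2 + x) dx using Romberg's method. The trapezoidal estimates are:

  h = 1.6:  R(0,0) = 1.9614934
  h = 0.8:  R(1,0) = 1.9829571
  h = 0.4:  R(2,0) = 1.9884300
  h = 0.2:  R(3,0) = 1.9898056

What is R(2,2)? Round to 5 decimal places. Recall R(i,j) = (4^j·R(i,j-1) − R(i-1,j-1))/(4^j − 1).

1.99026

R(1,1) = 1.9829571 + (1.9829571 − 1.9614934)/3 = 1.9901117
R(2,1) = 1.9884300 + (1.9884300 − 1.9829571)/3 = 1.9902543
R(2,2) = (16·1.9902543 − 1.9901117) / 15 = 1.9902638
(Column j=1 coincides with Simpson's rule on the same nodes.)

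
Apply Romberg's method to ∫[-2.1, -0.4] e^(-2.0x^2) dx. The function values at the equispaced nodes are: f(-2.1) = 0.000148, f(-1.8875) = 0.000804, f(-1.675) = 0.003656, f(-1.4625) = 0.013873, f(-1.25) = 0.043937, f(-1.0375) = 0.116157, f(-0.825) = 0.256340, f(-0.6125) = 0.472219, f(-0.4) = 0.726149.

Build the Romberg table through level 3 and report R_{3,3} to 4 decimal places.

R_{0,0} (trapezoid, 1 panel, h=1.7000): 0.617352
R_{1,0} (trapezoid, 2 panels, h=0.8500): 0.346023
R_{2,0} (trapezoid, 4 panels, h=0.4250): 0.283510
R_{3,0} (trapezoid, 8 panels, h=0.2125): 0.269904
R_{1,1} = 0.346023 + (0.346023 − 0.617352)/3 = 0.255580
R_{2,1} = 0.283510 + (0.283510 − 0.346023)/3 = 0.262672
R_{3,1} = 0.269904 + (0.269904 − 0.283510)/3 = 0.265369
R_{2,2} = 0.262672 + (0.262672 − 0.255580)/15 = 0.263145
R_{3,2} = 0.265369 + (0.265369 − 0.262672)/15 = 0.265549
R_{3,3} = 0.265549 + (0.265549 − 0.263145)/63 = 0.265587

0.2656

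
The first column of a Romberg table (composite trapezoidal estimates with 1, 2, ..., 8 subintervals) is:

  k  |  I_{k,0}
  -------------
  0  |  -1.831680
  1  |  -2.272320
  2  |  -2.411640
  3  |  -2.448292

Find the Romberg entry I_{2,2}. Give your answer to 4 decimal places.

-2.4607

Richardson extrapolation on the trapezoidal column (denominator 4−1=3):
I_{1,1} = -2.272320 + (-2.272320 − (-1.831680))/3 = -2.419200
I_{2,1} = (4·(-2.411640) − (-2.272320)) / 3 = -2.458080
I_{2,2} = (16·(-2.458080) − (-2.419200)) / 15 = -2.460672
(Column j=1 coincides with Simpson's rule on the same nodes.)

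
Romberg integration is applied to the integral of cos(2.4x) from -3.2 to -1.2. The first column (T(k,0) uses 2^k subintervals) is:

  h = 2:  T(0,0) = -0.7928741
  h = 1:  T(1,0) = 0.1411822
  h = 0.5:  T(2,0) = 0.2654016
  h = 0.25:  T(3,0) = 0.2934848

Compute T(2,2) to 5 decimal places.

Richardson extrapolation on the trapezoidal column (denominator 4−1=3):
T(1,1) = 0.1411822 + (0.1411822 − (-0.7928741))/3 = 0.4525343
T(2,1) = (4·0.2654016 − 0.1411822) / 3 = 0.3068081
T(2,2) = (16·0.3068081 − 0.4525343) / 15 = 0.2970930
(Column j=1 coincides with Simpson's rule on the same nodes.)

0.29709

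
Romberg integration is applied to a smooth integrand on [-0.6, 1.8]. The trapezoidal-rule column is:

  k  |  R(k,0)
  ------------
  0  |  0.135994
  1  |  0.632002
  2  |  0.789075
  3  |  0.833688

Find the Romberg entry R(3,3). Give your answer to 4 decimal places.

0.8491

Richardson extrapolation on the trapezoidal column (denominator 4−1=3):
R(1,1) = (4·0.632002 − 0.135994) / 3 = 0.797338
R(2,1) = (4·0.789075 − 0.632002) / 3 = 0.841433
R(3,1) = 0.833688 + (0.833688 − 0.789075)/3 = 0.848559
R(2,2) = 0.841433 + (0.841433 − 0.797338)/15 = 0.844373
R(3,2) = (16·0.848559 − 0.841433) / 15 = 0.849034
R(3,3) = (64·0.849034 − 0.844373) / 63 = 0.849108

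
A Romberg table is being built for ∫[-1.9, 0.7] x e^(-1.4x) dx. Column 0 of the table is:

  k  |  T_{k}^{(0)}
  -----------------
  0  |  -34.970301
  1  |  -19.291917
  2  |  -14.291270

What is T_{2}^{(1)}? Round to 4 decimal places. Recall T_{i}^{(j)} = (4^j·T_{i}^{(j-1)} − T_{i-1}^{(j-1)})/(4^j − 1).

-12.6244

Richardson extrapolation on the trapezoidal column (denominator 4−1=3):
T_{2}^{(1)} = -14.291270 + (-14.291270 − (-19.291917))/3 = -12.624388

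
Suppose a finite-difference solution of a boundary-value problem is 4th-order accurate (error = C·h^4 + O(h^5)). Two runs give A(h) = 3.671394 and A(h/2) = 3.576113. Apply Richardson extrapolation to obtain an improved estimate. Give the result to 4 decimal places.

Extrapolated value = (16·A(h/2) − A(h)) / (16 − 1)
= (16·3.576113 − 3.671394) / 15
= 53.546414 / 15 = 3.569761

3.5698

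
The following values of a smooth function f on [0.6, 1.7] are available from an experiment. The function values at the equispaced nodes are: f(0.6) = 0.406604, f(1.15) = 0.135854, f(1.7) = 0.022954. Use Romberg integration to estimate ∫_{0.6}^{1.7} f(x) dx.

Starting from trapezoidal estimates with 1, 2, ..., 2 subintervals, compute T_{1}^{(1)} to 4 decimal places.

0.1784

T_{0}^{(0)} (trapezoid, 1 panel, h=1.1000): 0.236257
T_{1}^{(0)} (trapezoid, 2 panels, h=0.5500): 0.192848
T_{1}^{(1)} = 0.192848 + (0.192848 − 0.236257)/3 = 0.178378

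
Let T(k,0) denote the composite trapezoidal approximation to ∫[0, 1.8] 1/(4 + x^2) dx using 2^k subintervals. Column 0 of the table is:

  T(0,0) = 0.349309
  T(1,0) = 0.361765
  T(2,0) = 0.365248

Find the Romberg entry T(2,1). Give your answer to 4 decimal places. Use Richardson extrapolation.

T(2,1) = 0.365248 + (0.365248 − 0.361765)/3 = 0.366409

0.3664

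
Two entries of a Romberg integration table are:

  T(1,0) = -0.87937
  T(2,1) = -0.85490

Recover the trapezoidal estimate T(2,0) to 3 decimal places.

-0.861

From T(2,1) = (4·T(2,0) − T(1,0))/3, solve for T(2,0):
4·T(2,0) = 3·(-0.85490) + (-0.87937) = -3.44407
T(2,0) = -0.86102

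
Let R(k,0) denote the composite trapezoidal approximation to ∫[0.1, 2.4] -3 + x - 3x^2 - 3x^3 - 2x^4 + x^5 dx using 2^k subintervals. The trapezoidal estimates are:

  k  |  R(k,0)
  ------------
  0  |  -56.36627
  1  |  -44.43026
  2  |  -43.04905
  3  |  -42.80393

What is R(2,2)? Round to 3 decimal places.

Richardson extrapolation on the trapezoidal column (denominator 4−1=3):
R(1,1) = (4·(-44.43026) − (-56.36627)) / 3 = -40.45159
R(2,1) = (4·(-43.04905) − (-44.43026)) / 3 = -42.58865
R(2,2) = -42.58865 + (-42.58865 − (-40.45159))/15 = -42.73112

-42.731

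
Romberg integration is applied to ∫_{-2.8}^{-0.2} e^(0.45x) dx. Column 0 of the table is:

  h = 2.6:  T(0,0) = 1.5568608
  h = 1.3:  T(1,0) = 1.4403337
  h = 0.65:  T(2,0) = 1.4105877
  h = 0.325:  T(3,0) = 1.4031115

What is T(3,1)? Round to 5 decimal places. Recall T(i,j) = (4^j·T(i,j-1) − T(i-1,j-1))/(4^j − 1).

1.40062

Richardson extrapolation on the trapezoidal column (denominator 4−1=3):
T(3,1) = (4·1.4031115 − 1.4105877) / 3 = 1.4006194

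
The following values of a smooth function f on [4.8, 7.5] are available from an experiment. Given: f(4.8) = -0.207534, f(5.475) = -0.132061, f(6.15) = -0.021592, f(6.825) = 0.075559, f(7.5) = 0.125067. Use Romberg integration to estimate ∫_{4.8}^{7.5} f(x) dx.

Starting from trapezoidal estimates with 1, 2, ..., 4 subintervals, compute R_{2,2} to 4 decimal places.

R_{0,0} (trapezoid, 1 panel, h=2.7000): -0.111330
R_{1,0} (trapezoid, 2 panels, h=1.3500): -0.084814
R_{2,0} (trapezoid, 4 panels, h=0.6750): -0.080546
R_{1,1} = -0.084814 + (-0.084814 − (-0.111330))/3 = -0.075975
R_{2,1} = -0.080546 + (-0.080546 − (-0.084814))/3 = -0.079123
R_{2,2} = -0.079123 + (-0.079123 − (-0.075975))/15 = -0.079333

-0.0793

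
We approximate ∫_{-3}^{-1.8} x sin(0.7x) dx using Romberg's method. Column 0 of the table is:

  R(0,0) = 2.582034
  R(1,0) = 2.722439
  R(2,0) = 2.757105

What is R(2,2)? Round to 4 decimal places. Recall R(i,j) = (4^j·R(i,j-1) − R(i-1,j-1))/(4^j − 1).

R(1,1) = 2.722439 + (2.722439 − 2.582034)/3 = 2.769241
R(2,1) = (4·2.757105 − 2.722439) / 3 = 2.768660
R(2,2) = (16·2.768660 − 2.769241) / 15 = 2.768621
(Column j=1 coincides with Simpson's rule on the same nodes.)

2.7686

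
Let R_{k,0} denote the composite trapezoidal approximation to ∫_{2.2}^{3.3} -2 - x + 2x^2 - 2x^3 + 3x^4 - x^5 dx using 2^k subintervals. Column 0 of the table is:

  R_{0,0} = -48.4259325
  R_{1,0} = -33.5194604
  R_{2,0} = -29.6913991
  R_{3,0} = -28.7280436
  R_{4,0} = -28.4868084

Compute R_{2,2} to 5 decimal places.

R_{1,1} = (4·(-33.5194604) − (-48.4259325)) / 3 = -28.5506364
R_{2,1} = -29.6913991 + (-29.6913991 − (-33.5194604))/3 = -28.4153787
R_{2,2} = (16·(-28.4153787) − (-28.5506364)) / 15 = -28.4063615
(Column j=1 coincides with Simpson's rule on the same nodes.)

-28.40636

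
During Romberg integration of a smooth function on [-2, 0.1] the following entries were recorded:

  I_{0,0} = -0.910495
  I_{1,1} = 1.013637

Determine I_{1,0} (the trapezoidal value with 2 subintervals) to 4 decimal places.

0.5326

From I_{1,1} = (4·I_{1,0} − I_{0,0})/3, solve for I_{1,0}:
4·I_{1,0} = 3·1.013637 + (-0.910495) = 2.130416
I_{1,0} = 0.532604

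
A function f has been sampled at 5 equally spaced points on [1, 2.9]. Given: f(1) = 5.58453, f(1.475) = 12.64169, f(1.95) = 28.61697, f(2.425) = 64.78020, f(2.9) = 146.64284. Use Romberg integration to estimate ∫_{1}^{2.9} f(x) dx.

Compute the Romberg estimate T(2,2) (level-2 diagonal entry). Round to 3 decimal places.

82.048

T(0,0) (trapezoid, 1 panel, h=1.9000): 144.61600
T(1,0) (trapezoid, 2 panels, h=0.9500): 99.49412
T(2,0) (trapezoid, 4 panels, h=0.4750): 86.52246
T(1,1) = 99.49412 + (99.49412 − 144.61600)/3 = 84.45349
T(2,1) = 86.52246 + (86.52246 − 99.49412)/3 = 82.19857
T(2,2) = 82.19857 + (82.19857 − 84.45349)/15 = 82.04824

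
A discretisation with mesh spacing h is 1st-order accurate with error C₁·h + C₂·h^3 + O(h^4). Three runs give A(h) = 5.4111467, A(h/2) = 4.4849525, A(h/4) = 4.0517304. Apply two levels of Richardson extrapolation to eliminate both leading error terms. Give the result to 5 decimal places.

3.62704

First eliminate the h term (factor 2^1 = 2):
  B₁ = (2·4.4849525 − 5.4111467)/1 = 3.5587583
  B₂ = (2·4.0517304 − 4.4849525)/1 = 3.6185083
Then eliminate the h^3 term (factor 2^3 = 8):
  (8·3.6185083 − 3.5587583)/7 = 3.6270440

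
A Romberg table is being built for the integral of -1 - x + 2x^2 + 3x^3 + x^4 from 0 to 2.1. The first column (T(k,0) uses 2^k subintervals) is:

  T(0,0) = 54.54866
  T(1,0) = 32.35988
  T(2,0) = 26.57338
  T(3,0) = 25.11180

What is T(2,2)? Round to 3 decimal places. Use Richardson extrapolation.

T(1,1) = (4·32.35988 − 54.54866) / 3 = 24.96362
T(2,1) = 26.57338 + (26.57338 − 32.35988)/3 = 24.64455
T(2,2) = (16·24.64455 − 24.96362) / 15 = 24.62328

24.623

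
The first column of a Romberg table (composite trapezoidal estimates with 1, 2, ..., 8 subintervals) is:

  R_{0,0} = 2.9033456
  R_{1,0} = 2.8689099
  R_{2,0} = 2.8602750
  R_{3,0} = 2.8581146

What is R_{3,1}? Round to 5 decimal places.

Richardson extrapolation on the trapezoidal column (denominator 4−1=3):
R_{3,1} = 2.8581146 + (2.8581146 − 2.8602750)/3 = 2.8573945
(Column j=1 coincides with Simpson's rule on the same nodes.)

2.85739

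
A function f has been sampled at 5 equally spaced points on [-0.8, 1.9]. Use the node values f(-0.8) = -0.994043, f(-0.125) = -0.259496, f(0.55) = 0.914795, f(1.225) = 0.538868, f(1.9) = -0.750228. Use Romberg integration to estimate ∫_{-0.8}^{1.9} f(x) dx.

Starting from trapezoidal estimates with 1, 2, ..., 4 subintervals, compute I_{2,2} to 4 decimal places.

0.2312

I_{0,0} (trapezoid, 1 panel, h=2.7000): -2.354766
I_{1,0} (trapezoid, 2 panels, h=1.3500): 0.057590
I_{2,0} (trapezoid, 4 panels, h=0.6750): 0.217371
I_{1,1} = 0.057590 + (0.057590 − (-2.354766))/3 = 0.861709
I_{2,1} = 0.217371 + (0.217371 − 0.057590)/3 = 0.270631
I_{2,2} = 0.270631 + (0.270631 − 0.861709)/15 = 0.231226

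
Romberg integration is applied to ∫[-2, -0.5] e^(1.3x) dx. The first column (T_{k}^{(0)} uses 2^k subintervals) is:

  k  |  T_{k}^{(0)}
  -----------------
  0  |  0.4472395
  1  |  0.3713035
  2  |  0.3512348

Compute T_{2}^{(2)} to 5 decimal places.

0.34445

Richardson extrapolation on the trapezoidal column (denominator 4−1=3):
T_{1}^{(1)} = 0.3713035 + (0.3713035 − 0.4472395)/3 = 0.3459915
T_{2}^{(1)} = 0.3512348 + (0.3512348 − 0.3713035)/3 = 0.3445452
T_{2}^{(2)} = 0.3445452 + (0.3445452 − 0.3459915)/15 = 0.3444488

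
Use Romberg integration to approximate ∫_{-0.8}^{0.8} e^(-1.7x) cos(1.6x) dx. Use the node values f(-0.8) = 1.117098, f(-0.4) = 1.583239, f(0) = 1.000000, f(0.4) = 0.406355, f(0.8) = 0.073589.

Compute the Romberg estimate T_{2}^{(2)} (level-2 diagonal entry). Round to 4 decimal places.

1.4934

T_{0}^{(0)} (trapezoid, 1 panel, h=1.6000): 0.952550
T_{1}^{(0)} (trapezoid, 2 panels, h=0.8000): 1.276275
T_{2}^{(0)} (trapezoid, 4 panels, h=0.4000): 1.433975
T_{1}^{(1)} = 1.276275 + (1.276275 − 0.952550)/3 = 1.384183
T_{2}^{(1)} = 1.433975 + (1.433975 − 1.276275)/3 = 1.486542
T_{2}^{(2)} = 1.486542 + (1.486542 − 1.384183)/15 = 1.493366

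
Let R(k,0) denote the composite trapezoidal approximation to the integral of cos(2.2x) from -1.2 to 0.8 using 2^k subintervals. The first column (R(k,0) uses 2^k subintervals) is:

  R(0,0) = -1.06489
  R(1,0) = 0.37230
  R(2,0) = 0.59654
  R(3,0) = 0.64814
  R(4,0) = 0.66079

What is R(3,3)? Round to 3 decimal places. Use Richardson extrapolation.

R(1,1) = 0.37230 + (0.37230 − (-1.06489))/3 = 0.85136
R(2,1) = (4·0.59654 − 0.37230) / 3 = 0.67129
R(3,1) = (4·0.64814 − 0.59654) / 3 = 0.66534
R(2,2) = 0.67129 + (0.67129 − 0.85136)/15 = 0.65929
R(3,2) = (16·0.66534 − 0.67129) / 15 = 0.66494
R(3,3) = (64·0.66494 − 0.65929) / 63 = 0.66503

0.665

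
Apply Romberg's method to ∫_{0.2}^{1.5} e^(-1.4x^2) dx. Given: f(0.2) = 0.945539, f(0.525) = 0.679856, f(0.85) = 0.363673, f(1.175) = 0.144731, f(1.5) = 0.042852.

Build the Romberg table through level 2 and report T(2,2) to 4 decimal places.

0.5441

T(0,0) (trapezoid, 1 panel, h=1.3000): 0.642454
T(1,0) (trapezoid, 2 panels, h=0.6500): 0.557615
T(2,0) (trapezoid, 4 panels, h=0.3250): 0.546798
T(1,1) = 0.557615 + (0.557615 − 0.642454)/3 = 0.529335
T(2,1) = 0.546798 + (0.546798 − 0.557615)/3 = 0.543192
T(2,2) = 0.543192 + (0.543192 − 0.529335)/15 = 0.544116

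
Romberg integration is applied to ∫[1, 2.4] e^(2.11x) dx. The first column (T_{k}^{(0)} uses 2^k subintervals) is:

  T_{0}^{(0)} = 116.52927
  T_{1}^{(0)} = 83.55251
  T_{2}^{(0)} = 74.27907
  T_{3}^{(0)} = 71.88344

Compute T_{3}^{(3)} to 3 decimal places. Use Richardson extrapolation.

71.078

T_{1}^{(1)} = (4·83.55251 − 116.52927) / 3 = 72.56026
T_{2}^{(1)} = 74.27907 + (74.27907 − 83.55251)/3 = 71.18792
T_{3}^{(1)} = (4·71.88344 − 74.27907) / 3 = 71.08490
T_{2}^{(2)} = 71.18792 + (71.18792 − 72.56026)/15 = 71.09643
T_{3}^{(2)} = (16·71.08490 − 71.18792) / 15 = 71.07803
T_{3}^{(3)} = (64·71.07803 − 71.09643) / 63 = 71.07774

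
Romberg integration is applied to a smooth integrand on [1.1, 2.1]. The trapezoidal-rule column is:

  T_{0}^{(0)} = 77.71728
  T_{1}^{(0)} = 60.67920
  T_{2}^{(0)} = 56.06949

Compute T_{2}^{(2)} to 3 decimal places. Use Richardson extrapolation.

Richardson extrapolation on the trapezoidal column (denominator 4−1=3):
T_{1}^{(1)} = (4·60.67920 − 77.71728) / 3 = 54.99984
T_{2}^{(1)} = (4·56.06949 − 60.67920) / 3 = 54.53292
T_{2}^{(2)} = (16·54.53292 − 54.99984) / 15 = 54.50179
(Column j=1 coincides with Simpson's rule on the same nodes.)

54.502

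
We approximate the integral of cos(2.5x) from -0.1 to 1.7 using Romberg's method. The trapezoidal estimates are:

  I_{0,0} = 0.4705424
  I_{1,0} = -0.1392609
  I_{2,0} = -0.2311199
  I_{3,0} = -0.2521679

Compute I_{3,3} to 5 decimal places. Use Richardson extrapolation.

-0.25906

Richardson extrapolation on the trapezoidal column (denominator 4−1=3):
I_{1,1} = (4·(-0.1392609) − 0.4705424) / 3 = -0.3425287
I_{2,1} = -0.2311199 + (-0.2311199 − (-0.1392609))/3 = -0.2617396
I_{3,1} = -0.2521679 + (-0.2521679 − (-0.2311199))/3 = -0.2591839
I_{2,2} = (16·(-0.2617396) − (-0.3425287)) / 15 = -0.2563537
I_{3,2} = (16·(-0.2591839) − (-0.2617396)) / 15 = -0.2590135
I_{3,3} = -0.2590135 + (-0.2590135 − (-0.2563537))/63 = -0.2590557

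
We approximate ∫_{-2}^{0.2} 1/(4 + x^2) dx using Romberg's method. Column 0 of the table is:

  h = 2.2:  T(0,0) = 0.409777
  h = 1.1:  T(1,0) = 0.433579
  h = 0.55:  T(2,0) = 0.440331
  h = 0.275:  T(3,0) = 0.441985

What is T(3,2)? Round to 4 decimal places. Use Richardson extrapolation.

Richardson extrapolation on the trapezoidal column (denominator 4−1=3):
T(2,1) = 0.440331 + (0.440331 − 0.433579)/3 = 0.442582
T(3,1) = (4·0.441985 − 0.440331) / 3 = 0.442536
T(3,2) = (16·0.442536 − 0.442582) / 15 = 0.442533

0.4425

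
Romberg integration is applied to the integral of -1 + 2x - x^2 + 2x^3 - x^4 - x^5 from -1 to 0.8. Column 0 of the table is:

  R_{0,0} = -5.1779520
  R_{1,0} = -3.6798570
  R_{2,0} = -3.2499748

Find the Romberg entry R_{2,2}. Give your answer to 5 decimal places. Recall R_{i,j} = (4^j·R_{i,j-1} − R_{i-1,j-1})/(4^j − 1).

-3.10176

R_{1,1} = (4·(-3.6798570) − (-5.1779520)) / 3 = -3.1804920
R_{2,1} = (4·(-3.2499748) − (-3.6798570)) / 3 = -3.1066807
R_{2,2} = (16·(-3.1066807) − (-3.1804920)) / 15 = -3.1017599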